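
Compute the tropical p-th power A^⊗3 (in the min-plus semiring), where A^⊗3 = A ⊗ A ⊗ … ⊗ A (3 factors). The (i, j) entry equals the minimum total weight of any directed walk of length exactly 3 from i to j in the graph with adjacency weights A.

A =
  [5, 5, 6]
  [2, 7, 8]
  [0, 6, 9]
A^⊗3 =
  [11, 11, 12]
  [8, 12, 13]
  [6, 10, 11]

Each entry (A^⊗3)_ij equals the minimum over all length-3 walks i = v_0 → v_1 → … → v_3 = j of Σ_t A[v_t][v_{t+1}]. For example, for (i, j) = (0, 2) we minimise over 9 possible intermediate vertex sequences; the minimum is 12, attained along the walk 0 → 2 → 0 → 2.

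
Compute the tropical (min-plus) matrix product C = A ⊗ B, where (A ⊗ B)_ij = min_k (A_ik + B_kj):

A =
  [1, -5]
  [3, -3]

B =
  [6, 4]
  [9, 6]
A ⊗ B =
  [4, 1]
  [6, 3]

Apply the min-plus product entry-by-entry:
  C[0][0] = min over k of (A[0][0] + B[0][0] = 1 + 6 = 7, A[0][1] + B[1][0] = -5 + 9 = 4) = 4 (attained at k = 1)
  C[0][1] = min over k of (A[0][0] + B[0][1] = 1 + 4 = 5, A[0][1] + B[1][1] = -5 + 6 = 1) = 1 (attained at k = 1)
  C[1][0] = min over k of (A[1][0] + B[0][0] = 3 + 6 = 9, A[1][1] + B[1][0] = -3 + 9 = 6) = 6 (attained at k = 1)
  C[1][1] = min over k of (A[1][0] + B[0][1] = 3 + 4 = 7, A[1][1] + B[1][1] = -3 + 6 = 3) = 3 (attained at k = 1)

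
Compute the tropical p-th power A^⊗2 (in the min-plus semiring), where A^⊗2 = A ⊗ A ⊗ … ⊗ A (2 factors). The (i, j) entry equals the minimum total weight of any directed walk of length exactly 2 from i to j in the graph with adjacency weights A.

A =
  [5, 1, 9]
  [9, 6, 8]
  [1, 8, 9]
A^⊗2 =
  [10, 6, 9]
  [9, 10, 14]
  [6, 2, 10]

Each entry (A^⊗2)_ij equals the minimum over all length-2 walks i = v_0 → v_1 → … → v_2 = j of Σ_t A[v_t][v_{t+1}]. For example, for (i, j) = (0, 2) we minimise over 3 possible intermediate vertex sequences; the minimum is 9, attained along the walk 0 → 1 → 2.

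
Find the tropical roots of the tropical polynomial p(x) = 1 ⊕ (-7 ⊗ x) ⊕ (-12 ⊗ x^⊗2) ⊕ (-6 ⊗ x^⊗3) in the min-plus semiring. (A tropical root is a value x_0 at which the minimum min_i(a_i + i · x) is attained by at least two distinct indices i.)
Roots: {-6, 5, 8}

Each tropical root is a break point of the lower envelope of the lines y = a_i + i · x (there are 4 lines, with slopes 0, 1, ..., 3). Only the lines that attain the minimum somewhere contribute to roots; other lines are dominated. Here the surviving (envelope) indices are i = 3, i = 2, i = 1, i = 0.
Intersections between consecutive envelope lines give the roots: for adjacent envelope indices i < j the intersection is x = (a_i − a_j) / (j − i). Reading off the sorted break points: {-6, 5, 8}.
Verification: at each break x_0, at least two indices attain the minimum of min_i(a_i + i · x_0).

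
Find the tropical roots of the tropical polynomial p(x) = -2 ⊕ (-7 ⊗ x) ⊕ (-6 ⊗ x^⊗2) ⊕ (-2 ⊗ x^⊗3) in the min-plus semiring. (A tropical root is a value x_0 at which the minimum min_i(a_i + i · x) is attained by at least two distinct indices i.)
Roots: {-4, -1, 5}

Each tropical root is a break point of the lower envelope of the lines y = a_i + i · x (there are 4 lines, with slopes 0, 1, ..., 3). Only the lines that attain the minimum somewhere contribute to roots; other lines are dominated. Here the surviving (envelope) indices are i = 3, i = 2, i = 1, i = 0.
Intersections between consecutive envelope lines give the roots: for adjacent envelope indices i < j the intersection is x = (a_i − a_j) / (j − i). Reading off the sorted break points: {-4, -1, 5}.
Verification: at each break x_0, at least two indices attain the minimum of min_i(a_i + i · x_0).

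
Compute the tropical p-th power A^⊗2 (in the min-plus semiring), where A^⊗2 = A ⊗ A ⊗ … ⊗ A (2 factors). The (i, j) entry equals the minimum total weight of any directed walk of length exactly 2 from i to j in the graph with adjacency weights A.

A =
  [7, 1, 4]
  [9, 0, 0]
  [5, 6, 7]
A^⊗2 =
  [9, 1, 1]
  [5, 0, 0]
  [12, 6, 6]

Each entry (A^⊗2)_ij equals the minimum over all length-2 walks i = v_0 → v_1 → … → v_2 = j of Σ_t A[v_t][v_{t+1}]. For example, for (i, j) = (0, 2) we minimise over 3 possible intermediate vertex sequences; the minimum is 1, attained along the walk 0 → 1 → 2.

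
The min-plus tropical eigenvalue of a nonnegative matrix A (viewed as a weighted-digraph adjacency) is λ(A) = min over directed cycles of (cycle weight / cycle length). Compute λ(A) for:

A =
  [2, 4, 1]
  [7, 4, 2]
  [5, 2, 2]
λ(A) = 2

Enumerate directed cycles and compute their means (weight / length). Sample:
  cycle 0 → 0: weight = 2, length = 1, mean = 2/1 ≈ 2.000
  cycle 1 → 1: weight = 4, length = 1, mean = 4/1 ≈ 4.000
  cycle 2 → 2: weight = 2, length = 1, mean = 2/1 ≈ 2.000
  cycle 0 → 1 → 0: weight = 11, length = 2, mean = 11/2 ≈ 5.500
  cycle 0 → 2 → 0: weight = 6, length = 2, mean = 6/2 ≈ 3.000
  cycle 1 → 0 → 1: weight = 11, length = 2, mean = 11/2 ≈ 5.500
Minimum mean = 2.000, attained e.g. along the cycle 0 → 0 with weight 2 and length 1. So λ(A) = 2/1 = 2.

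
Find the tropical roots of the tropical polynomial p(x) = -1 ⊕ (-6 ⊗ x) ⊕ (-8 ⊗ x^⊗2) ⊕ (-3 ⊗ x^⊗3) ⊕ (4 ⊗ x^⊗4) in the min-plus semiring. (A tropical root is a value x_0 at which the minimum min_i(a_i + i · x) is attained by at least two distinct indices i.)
Roots: {-7, -5, 2, 5}

Each tropical root is a break point of the lower envelope of the lines y = a_i + i · x (there are 5 lines, with slopes 0, 1, ..., 4). Only the lines that attain the minimum somewhere contribute to roots; other lines are dominated. Here the surviving (envelope) indices are i = 4, i = 3, i = 2, i = 1, i = 0.
Intersections between consecutive envelope lines give the roots: for adjacent envelope indices i < j the intersection is x = (a_i − a_j) / (j − i). Reading off the sorted break points: {-7, -5, 2, 5}.
Verification: at each break x_0, at least two indices attain the minimum of min_i(a_i + i · x_0).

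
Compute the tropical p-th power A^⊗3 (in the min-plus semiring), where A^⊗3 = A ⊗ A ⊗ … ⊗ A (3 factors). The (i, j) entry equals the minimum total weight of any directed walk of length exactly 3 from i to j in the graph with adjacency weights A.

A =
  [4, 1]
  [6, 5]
A^⊗3 =
  [11, 8]
  [13, 11]

Each entry (A^⊗3)_ij equals the minimum over all length-3 walks i = v_0 → v_1 → … → v_3 = j of Σ_t A[v_t][v_{t+1}]. For example, for (i, j) = (0, 1) we minimise over 4 possible intermediate vertex sequences; the minimum is 8, attained along the walk 0 → 1 → 0 → 1.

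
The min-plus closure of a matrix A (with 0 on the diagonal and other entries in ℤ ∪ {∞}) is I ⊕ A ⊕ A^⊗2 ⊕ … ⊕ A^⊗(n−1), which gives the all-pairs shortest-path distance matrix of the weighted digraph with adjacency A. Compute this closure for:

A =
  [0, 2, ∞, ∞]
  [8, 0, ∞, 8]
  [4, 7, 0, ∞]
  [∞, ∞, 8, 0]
Closure =
  [0, 2, 18, 10]
  [8, 0, 16, 8]
  [4, 6, 0, 14]
  [12, 14, 8, 0]

This is the Floyd-Warshall all-pairs shortest-path computation. For each intermediate vertex k = 0, 1, …, 3, update dist[i][j] ← min(dist[i][j], dist[i][k] + dist[k][j]). The final matrix gives, for each (i, j), the minimum total weight of any directed path from i to j (possibly empty when i = j).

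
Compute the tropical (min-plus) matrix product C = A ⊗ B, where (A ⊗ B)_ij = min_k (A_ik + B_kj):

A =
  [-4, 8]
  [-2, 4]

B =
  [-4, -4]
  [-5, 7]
A ⊗ B =
  [-8, -8]
  [-6, -6]

Apply the min-plus product entry-by-entry:
  C[0][0] = min over k of (A[0][0] + B[0][0] = -4 + -4 = -8, A[0][1] + B[1][0] = 8 + -5 = 3) = -8 (attained at k = 0)
  C[0][1] = min over k of (A[0][0] + B[0][1] = -4 + -4 = -8, A[0][1] + B[1][1] = 8 + 7 = 15) = -8 (attained at k = 0)
  C[1][0] = min over k of (A[1][0] + B[0][0] = -2 + -4 = -6, A[1][1] + B[1][0] = 4 + -5 = -1) = -6 (attained at k = 0)
  C[1][1] = min over k of (A[1][0] + B[0][1] = -2 + -4 = -6, A[1][1] + B[1][1] = 4 + 7 = 11) = -6 (attained at k = 0)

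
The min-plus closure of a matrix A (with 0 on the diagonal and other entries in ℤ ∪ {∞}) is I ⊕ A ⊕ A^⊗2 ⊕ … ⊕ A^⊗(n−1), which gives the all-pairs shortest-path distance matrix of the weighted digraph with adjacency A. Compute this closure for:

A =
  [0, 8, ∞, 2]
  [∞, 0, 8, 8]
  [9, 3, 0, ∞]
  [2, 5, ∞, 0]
Closure =
  [0, 7, 15, 2]
  [10, 0, 8, 8]
  [9, 3, 0, 11]
  [2, 5, 13, 0]

This is the Floyd-Warshall all-pairs shortest-path computation. For each intermediate vertex k = 0, 1, …, 3, update dist[i][j] ← min(dist[i][j], dist[i][k] + dist[k][j]). The final matrix gives, for each (i, j), the minimum total weight of any directed path from i to j (possibly empty when i = j).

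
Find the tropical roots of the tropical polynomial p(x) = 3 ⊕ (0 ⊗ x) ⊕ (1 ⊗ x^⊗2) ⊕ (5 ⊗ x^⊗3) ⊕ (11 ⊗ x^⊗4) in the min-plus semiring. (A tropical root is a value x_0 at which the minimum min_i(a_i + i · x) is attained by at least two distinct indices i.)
Roots: {-6, -4, -1, 3}

Each tropical root is a break point of the lower envelope of the lines y = a_i + i · x (there are 5 lines, with slopes 0, 1, ..., 4). Only the lines that attain the minimum somewhere contribute to roots; other lines are dominated. Here the surviving (envelope) indices are i = 4, i = 3, i = 2, i = 1, i = 0.
Intersections between consecutive envelope lines give the roots: for adjacent envelope indices i < j the intersection is x = (a_i − a_j) / (j − i). Reading off the sorted break points: {-6, -4, -1, 3}.
Verification: at each break x_0, at least two indices attain the minimum of min_i(a_i + i · x_0).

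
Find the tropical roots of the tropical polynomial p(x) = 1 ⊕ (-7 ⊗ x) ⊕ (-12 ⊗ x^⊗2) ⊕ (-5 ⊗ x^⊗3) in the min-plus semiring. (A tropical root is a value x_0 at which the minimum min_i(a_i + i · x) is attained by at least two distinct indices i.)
Roots: {-7, 5, 8}

Each tropical root is a break point of the lower envelope of the lines y = a_i + i · x (there are 4 lines, with slopes 0, 1, ..., 3). Only the lines that attain the minimum somewhere contribute to roots; other lines are dominated. Here the surviving (envelope) indices are i = 3, i = 2, i = 1, i = 0.
Intersections between consecutive envelope lines give the roots: for adjacent envelope indices i < j the intersection is x = (a_i − a_j) / (j − i). Reading off the sorted break points: {-7, 5, 8}.
Verification: at each break x_0, at least two indices attain the minimum of min_i(a_i + i · x_0).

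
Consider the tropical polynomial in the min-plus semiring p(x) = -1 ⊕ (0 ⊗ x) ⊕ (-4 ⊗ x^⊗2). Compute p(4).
p(4) = -1

A tropical monomial a ⊗ x^⊗i evaluates to a + i · x. Evaluating each term at x = 4:
  Term 0 contributes -1 + 0 · 4 = -1
  Term 1 contributes 0 + 1 · 4 = 4
  Term 2 contributes -4 + 2 · 4 = 4
p(4) = ⊕ of these = min[-1, 4, 4] = -1.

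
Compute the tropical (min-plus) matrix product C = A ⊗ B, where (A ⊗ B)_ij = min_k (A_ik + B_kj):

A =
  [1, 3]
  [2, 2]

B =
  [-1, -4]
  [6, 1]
A ⊗ B =
  [0, -3]
  [1, -2]

Apply the min-plus product entry-by-entry:
  C[0][0] = min over k of (A[0][0] + B[0][0] = 1 + -1 = 0, A[0][1] + B[1][0] = 3 + 6 = 9) = 0 (attained at k = 0)
  C[0][1] = min over k of (A[0][0] + B[0][1] = 1 + -4 = -3, A[0][1] + B[1][1] = 3 + 1 = 4) = -3 (attained at k = 0)
  C[1][0] = min over k of (A[1][0] + B[0][0] = 2 + -1 = 1, A[1][1] + B[1][0] = 2 + 6 = 8) = 1 (attained at k = 0)
  C[1][1] = min over k of (A[1][0] + B[0][1] = 2 + -4 = -2, A[1][1] + B[1][1] = 2 + 1 = 3) = -2 (attained at k = 0)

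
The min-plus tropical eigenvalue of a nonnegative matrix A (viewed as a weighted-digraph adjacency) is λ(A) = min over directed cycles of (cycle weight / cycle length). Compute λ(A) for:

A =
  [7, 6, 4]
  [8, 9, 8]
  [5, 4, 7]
λ(A) = 9/2

Enumerate directed cycles and compute their means (weight / length). Sample:
  cycle 0 → 0: weight = 7, length = 1, mean = 7/1 ≈ 7.000
  cycle 1 → 1: weight = 9, length = 1, mean = 9/1 ≈ 9.000
  cycle 2 → 2: weight = 7, length = 1, mean = 7/1 ≈ 7.000
  cycle 0 → 1 → 0: weight = 14, length = 2, mean = 14/2 ≈ 7.000
  cycle 0 → 2 → 0: weight = 9, length = 2, mean = 9/2 ≈ 4.500
  cycle 1 → 0 → 1: weight = 14, length = 2, mean = 14/2 ≈ 7.000
Minimum mean = 4.500, attained e.g. along the cycle 0 → 2 → 0 with weight 9 and length 2. So λ(A) = 9/2 = 9/2.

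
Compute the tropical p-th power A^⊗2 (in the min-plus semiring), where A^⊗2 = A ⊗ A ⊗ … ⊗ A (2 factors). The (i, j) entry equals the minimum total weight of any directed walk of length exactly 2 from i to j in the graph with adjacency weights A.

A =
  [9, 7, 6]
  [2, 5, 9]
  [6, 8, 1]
A^⊗2 =
  [9, 12, 7]
  [7, 9, 8]
  [7, 9, 2]

Each entry (A^⊗2)_ij equals the minimum over all length-2 walks i = v_0 → v_1 → … → v_2 = j of Σ_t A[v_t][v_{t+1}]. For example, for (i, j) = (0, 2) we minimise over 3 possible intermediate vertex sequences; the minimum is 7, attained along the walk 0 → 2 → 2.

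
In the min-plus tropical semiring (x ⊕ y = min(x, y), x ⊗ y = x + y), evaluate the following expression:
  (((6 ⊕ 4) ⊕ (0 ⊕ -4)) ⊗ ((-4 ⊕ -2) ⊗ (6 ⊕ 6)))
(((6 ⊕ 4) ⊕ (0 ⊕ -4)) ⊗ ((-4 ⊕ -2) ⊗ (6 ⊕ 6))) = -2

Expand innermost to outermost. Recall ⊕ takes the minimum of its arguments and ⊗ takes their sum. Working out the expression (((6 ⊕ 4) ⊕ (0 ⊕ -4)) ⊗ ((-4 ⊕ -2) ⊗ (6 ⊕ 6))) gives -2.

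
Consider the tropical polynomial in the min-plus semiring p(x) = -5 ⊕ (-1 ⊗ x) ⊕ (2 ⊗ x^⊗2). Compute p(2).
p(2) = -5

A tropical monomial a ⊗ x^⊗i evaluates to a + i · x. Evaluating each term at x = 2:
  Term 0 contributes -5 + 0 · 2 = -5
  Term 1 contributes -1 + 1 · 2 = 1
  Term 2 contributes 2 + 2 · 2 = 6
p(2) = ⊕ of these = min[-5, 1, 6] = -5.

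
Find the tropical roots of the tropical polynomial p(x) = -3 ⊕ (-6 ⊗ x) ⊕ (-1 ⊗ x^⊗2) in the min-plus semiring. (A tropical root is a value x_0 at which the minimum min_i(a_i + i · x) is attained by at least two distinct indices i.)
Roots: {-5, 3}

Each tropical root is a break point of the lower envelope of the lines y = a_i + i · x (there are 3 lines, with slopes 0, 1, ..., 2). Only the lines that attain the minimum somewhere contribute to roots; other lines are dominated. Here the surviving (envelope) indices are i = 2, i = 1, i = 0.
Intersections between consecutive envelope lines give the roots: for adjacent envelope indices i < j the intersection is x = (a_i − a_j) / (j − i). Reading off the sorted break points: {-5, 3}.
Verification: at each break x_0, at least two indices attain the minimum of min_i(a_i + i · x_0).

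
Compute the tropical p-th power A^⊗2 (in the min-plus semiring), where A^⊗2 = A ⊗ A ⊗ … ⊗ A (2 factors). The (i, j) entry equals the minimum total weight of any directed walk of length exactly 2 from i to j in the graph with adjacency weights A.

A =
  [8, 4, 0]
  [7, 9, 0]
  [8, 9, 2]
A^⊗2 =
  [8, 9, 2]
  [8, 9, 2]
  [10, 11, 4]

Each entry (A^⊗2)_ij equals the minimum over all length-2 walks i = v_0 → v_1 → … → v_2 = j of Σ_t A[v_t][v_{t+1}]. For example, for (i, j) = (0, 2) we minimise over 3 possible intermediate vertex sequences; the minimum is 2, attained along the walk 0 → 2 → 2.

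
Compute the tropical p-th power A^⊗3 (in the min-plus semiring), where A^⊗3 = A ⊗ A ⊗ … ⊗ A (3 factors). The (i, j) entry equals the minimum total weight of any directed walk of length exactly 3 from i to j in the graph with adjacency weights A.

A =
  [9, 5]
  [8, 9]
A^⊗3 =
  [22, 18]
  [21, 22]

Each entry (A^⊗3)_ij equals the minimum over all length-3 walks i = v_0 → v_1 → … → v_3 = j of Σ_t A[v_t][v_{t+1}]. For example, for (i, j) = (0, 1) we minimise over 4 possible intermediate vertex sequences; the minimum is 18, attained along the walk 0 → 1 → 0 → 1.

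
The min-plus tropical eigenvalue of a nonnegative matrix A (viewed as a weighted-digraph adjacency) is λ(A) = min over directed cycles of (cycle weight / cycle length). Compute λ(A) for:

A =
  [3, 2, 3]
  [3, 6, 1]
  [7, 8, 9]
λ(A) = 5/2

Enumerate directed cycles and compute their means (weight / length). Sample:
  cycle 0 → 0: weight = 3, length = 1, mean = 3/1 ≈ 3.000
  cycle 1 → 1: weight = 6, length = 1, mean = 6/1 ≈ 6.000
  cycle 2 → 2: weight = 9, length = 1, mean = 9/1 ≈ 9.000
  cycle 0 → 1 → 0: weight = 5, length = 2, mean = 5/2 ≈ 2.500
  cycle 0 → 2 → 0: weight = 10, length = 2, mean = 10/2 ≈ 5.000
  cycle 1 → 0 → 1: weight = 5, length = 2, mean = 5/2 ≈ 2.500
Minimum mean = 2.500, attained e.g. along the cycle 0 → 1 → 0 with weight 5 and length 2. So λ(A) = 5/2 = 5/2.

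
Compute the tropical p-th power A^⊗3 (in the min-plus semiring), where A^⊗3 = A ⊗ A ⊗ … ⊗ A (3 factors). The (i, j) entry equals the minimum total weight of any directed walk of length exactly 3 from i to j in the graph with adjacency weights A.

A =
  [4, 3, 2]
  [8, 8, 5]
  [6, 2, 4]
A^⊗3 =
  [12, 8, 9]
  [15, 11, 12]
  [13, 9, 11]

Each entry (A^⊗3)_ij equals the minimum over all length-3 walks i = v_0 → v_1 → … → v_3 = j of Σ_t A[v_t][v_{t+1}]. For example, for (i, j) = (0, 2) we minimise over 9 possible intermediate vertex sequences; the minimum is 9, attained along the walk 0 → 2 → 1 → 2.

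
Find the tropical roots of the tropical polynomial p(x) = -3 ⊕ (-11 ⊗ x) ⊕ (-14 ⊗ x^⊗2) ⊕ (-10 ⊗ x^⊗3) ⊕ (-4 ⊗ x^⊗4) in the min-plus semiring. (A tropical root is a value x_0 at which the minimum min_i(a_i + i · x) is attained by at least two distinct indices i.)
Roots: {-6, -4, 3, 8}

Each tropical root is a break point of the lower envelope of the lines y = a_i + i · x (there are 5 lines, with slopes 0, 1, ..., 4). Only the lines that attain the minimum somewhere contribute to roots; other lines are dominated. Here the surviving (envelope) indices are i = 4, i = 3, i = 2, i = 1, i = 0.
Intersections between consecutive envelope lines give the roots: for adjacent envelope indices i < j the intersection is x = (a_i − a_j) / (j − i). Reading off the sorted break points: {-6, -4, 3, 8}.
Verification: at each break x_0, at least two indices attain the minimum of min_i(a_i + i · x_0).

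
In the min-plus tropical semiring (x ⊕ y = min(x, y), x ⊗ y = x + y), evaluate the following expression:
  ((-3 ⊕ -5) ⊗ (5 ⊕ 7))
((-3 ⊕ -5) ⊗ (5 ⊕ 7)) = 0

Expand innermost to outermost. Recall ⊕ takes the minimum of its arguments and ⊗ takes their sum. Working out the expression ((-3 ⊕ -5) ⊗ (5 ⊕ 7)) gives 0.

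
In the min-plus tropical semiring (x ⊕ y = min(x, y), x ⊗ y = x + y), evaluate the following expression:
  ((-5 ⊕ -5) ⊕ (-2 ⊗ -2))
((-5 ⊕ -5) ⊕ (-2 ⊗ -2)) = -5

Expand innermost to outermost. Recall ⊕ takes the minimum of its arguments and ⊗ takes their sum. Working out the expression ((-5 ⊕ -5) ⊕ (-2 ⊗ -2)) gives -5.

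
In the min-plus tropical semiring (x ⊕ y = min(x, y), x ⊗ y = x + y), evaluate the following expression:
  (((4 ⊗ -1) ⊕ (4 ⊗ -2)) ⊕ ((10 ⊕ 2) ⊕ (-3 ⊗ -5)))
(((4 ⊗ -1) ⊕ (4 ⊗ -2)) ⊕ ((10 ⊕ 2) ⊕ (-3 ⊗ -5))) = -8

Expand innermost to outermost. Recall ⊕ takes the minimum of its arguments and ⊗ takes their sum. Working out the expression (((4 ⊗ -1) ⊕ (4 ⊗ -2)) ⊕ ((10 ⊕ 2) ⊕ (-3 ⊗ -5))) gives -8.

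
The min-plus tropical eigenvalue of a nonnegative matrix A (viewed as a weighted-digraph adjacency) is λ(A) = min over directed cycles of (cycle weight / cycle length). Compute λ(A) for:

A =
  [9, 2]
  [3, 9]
λ(A) = 5/2

Enumerate directed cycles and compute their means (weight / length). Sample:
  cycle 0 → 0: weight = 9, length = 1, mean = 9/1 ≈ 9.000
  cycle 1 → 1: weight = 9, length = 1, mean = 9/1 ≈ 9.000
  cycle 0 → 1 → 0: weight = 5, length = 2, mean = 5/2 ≈ 2.500
  cycle 1 → 0 → 1: weight = 5, length = 2, mean = 5/2 ≈ 2.500
Minimum mean = 2.500, attained e.g. along the cycle 0 → 1 → 0 with weight 5 and length 2. So λ(A) = 5/2 = 5/2.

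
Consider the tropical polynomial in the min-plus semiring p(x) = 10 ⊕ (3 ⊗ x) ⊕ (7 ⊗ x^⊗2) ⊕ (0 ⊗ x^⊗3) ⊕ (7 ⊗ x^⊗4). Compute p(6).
p(6) = 9

A tropical monomial a ⊗ x^⊗i evaluates to a + i · x. Evaluating each term at x = 6:
  Term 0 contributes 10 + 0 · 6 = 10
  Term 1 contributes 3 + 1 · 6 = 9
  Term 2 contributes 7 + 2 · 6 = 19
  Term 3 contributes 0 + 3 · 6 = 18
  Term 4 contributes 7 + 4 · 6 = 31
p(6) = ⊕ of these = min[10, 9, 19, 18, 31] = 9.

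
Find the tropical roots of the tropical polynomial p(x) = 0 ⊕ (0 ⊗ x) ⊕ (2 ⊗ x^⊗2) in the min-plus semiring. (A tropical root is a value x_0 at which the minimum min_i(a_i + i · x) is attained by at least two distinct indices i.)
Roots: {-2, 0}

Each tropical root is a break point of the lower envelope of the lines y = a_i + i · x (there are 3 lines, with slopes 0, 1, ..., 2). Only the lines that attain the minimum somewhere contribute to roots; other lines are dominated. Here the surviving (envelope) indices are i = 2, i = 1, i = 0.
Intersections between consecutive envelope lines give the roots: for adjacent envelope indices i < j the intersection is x = (a_i − a_j) / (j − i). Reading off the sorted break points: {-2, 0}.
Verification: at each break x_0, at least two indices attain the minimum of min_i(a_i + i · x_0).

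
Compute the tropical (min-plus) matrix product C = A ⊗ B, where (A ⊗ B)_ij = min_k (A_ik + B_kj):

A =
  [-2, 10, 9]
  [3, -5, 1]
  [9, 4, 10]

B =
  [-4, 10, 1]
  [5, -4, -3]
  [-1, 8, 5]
A ⊗ B =
  [-6, 6, -1]
  [-1, -9, -8]
  [5, 0, 1]

Apply the min-plus product entry-by-entry:
  C[0][0] = min over k of (A[0][0] + B[0][0] = -2 + -4 = -6, A[0][1] + B[1][0] = 10 + 5 = 15, A[0][2] + B[2][0] = 9 + -1 = 8) = -6 (attained at k = 0)
  C[0][1] = min over k of (A[0][0] + B[0][1] = -2 + 10 = 8, A[0][1] + B[1][1] = 10 + -4 = 6, A[0][2] + B[2][1] = 9 + 8 = 17) = 6 (attained at k = 1)
  C[0][2] = min over k of (A[0][0] + B[0][2] = -2 + 1 = -1, A[0][1] + B[1][2] = 10 + -3 = 7, A[0][2] + B[2][2] = 9 + 5 = 14) = -1 (attained at k = 0)
  C[1][0] = min over k of (A[1][0] + B[0][0] = 3 + -4 = -1, A[1][1] + B[1][0] = -5 + 5 = 0, A[1][2] + B[2][0] = 1 + -1 = 0) = -1 (attained at k = 0)
  C[1][1] = min over k of (A[1][0] + B[0][1] = 3 + 10 = 13, A[1][1] + B[1][1] = -5 + -4 = -9, A[1][2] + B[2][1] = 1 + 8 = 9) = -9 (attained at k = 1)
  C[1][2] = min over k of (A[1][0] + B[0][2] = 3 + 1 = 4, A[1][1] + B[1][2] = -5 + -3 = -8, A[1][2] + B[2][2] = 1 + 5 = 6) = -8 (attained at k = 1)
  C[2][0] = min over k of (A[2][0] + B[0][0] = 9 + -4 = 5, A[2][1] + B[1][0] = 4 + 5 = 9, A[2][2] + B[2][0] = 10 + -1 = 9) = 5 (attained at k = 0)
  C[2][1] = min over k of (A[2][0] + B[0][1] = 9 + 10 = 19, A[2][1] + B[1][1] = 4 + -4 = 0, A[2][2] + B[2][1] = 10 + 8 = 18) = 0 (attained at k = 1)
  C[2][2] = min over k of (A[2][0] + B[0][2] = 9 + 1 = 10, A[2][1] + B[1][2] = 4 + -3 = 1, A[2][2] + B[2][2] = 10 + 5 = 15) = 1 (attained at k = 1)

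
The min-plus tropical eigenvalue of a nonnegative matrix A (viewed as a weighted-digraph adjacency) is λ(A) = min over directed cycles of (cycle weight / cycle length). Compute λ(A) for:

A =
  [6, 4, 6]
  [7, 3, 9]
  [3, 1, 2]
λ(A) = 2

Enumerate directed cycles and compute their means (weight / length). Sample:
  cycle 0 → 0: weight = 6, length = 1, mean = 6/1 ≈ 6.000
  cycle 1 → 1: weight = 3, length = 1, mean = 3/1 ≈ 3.000
  cycle 2 → 2: weight = 2, length = 1, mean = 2/1 ≈ 2.000
  cycle 0 → 1 → 0: weight = 11, length = 2, mean = 11/2 ≈ 5.500
  cycle 0 → 2 → 0: weight = 9, length = 2, mean = 9/2 ≈ 4.500
  cycle 1 → 0 → 1: weight = 11, length = 2, mean = 11/2 ≈ 5.500
Minimum mean = 2.000, attained e.g. along the cycle 2 → 2 with weight 2 and length 1. So λ(A) = 2/1 = 2.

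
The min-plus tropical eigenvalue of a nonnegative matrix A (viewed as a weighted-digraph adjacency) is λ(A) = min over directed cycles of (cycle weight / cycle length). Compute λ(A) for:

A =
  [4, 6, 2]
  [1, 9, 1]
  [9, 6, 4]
λ(A) = 3

Enumerate directed cycles and compute their means (weight / length). Sample:
  cycle 0 → 0: weight = 4, length = 1, mean = 4/1 ≈ 4.000
  cycle 1 → 1: weight = 9, length = 1, mean = 9/1 ≈ 9.000
  cycle 2 → 2: weight = 4, length = 1, mean = 4/1 ≈ 4.000
  cycle 0 → 1 → 0: weight = 7, length = 2, mean = 7/2 ≈ 3.500
  cycle 0 → 2 → 0: weight = 11, length = 2, mean = 11/2 ≈ 5.500
  cycle 1 → 0 → 1: weight = 7, length = 2, mean = 7/2 ≈ 3.500
Minimum mean = 3.000, attained e.g. along the cycle 0 → 2 → 1 → 0 with weight 9 and length 3. So λ(A) = 9/3 = 3.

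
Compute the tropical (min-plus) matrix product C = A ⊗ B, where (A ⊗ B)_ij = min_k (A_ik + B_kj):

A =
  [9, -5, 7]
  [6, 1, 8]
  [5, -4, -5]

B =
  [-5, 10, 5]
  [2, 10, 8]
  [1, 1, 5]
A ⊗ B =
  [-3, 5, 3]
  [1, 9, 9]
  [-4, -4, 0]

Apply the min-plus product entry-by-entry:
  C[0][0] = min over k of (A[0][0] + B[0][0] = 9 + -5 = 4, A[0][1] + B[1][0] = -5 + 2 = -3, A[0][2] + B[2][0] = 7 + 1 = 8) = -3 (attained at k = 1)
  C[0][1] = min over k of (A[0][0] + B[0][1] = 9 + 10 = 19, A[0][1] + B[1][1] = -5 + 10 = 5, A[0][2] + B[2][1] = 7 + 1 = 8) = 5 (attained at k = 1)
  C[0][2] = min over k of (A[0][0] + B[0][2] = 9 + 5 = 14, A[0][1] + B[1][2] = -5 + 8 = 3, A[0][2] + B[2][2] = 7 + 5 = 12) = 3 (attained at k = 1)
  C[1][0] = min over k of (A[1][0] + B[0][0] = 6 + -5 = 1, A[1][1] + B[1][0] = 1 + 2 = 3, A[1][2] + B[2][0] = 8 + 1 = 9) = 1 (attained at k = 0)
  C[1][1] = min over k of (A[1][0] + B[0][1] = 6 + 10 = 16, A[1][1] + B[1][1] = 1 + 10 = 11, A[1][2] + B[2][1] = 8 + 1 = 9) = 9 (attained at k = 2)
  C[1][2] = min over k of (A[1][0] + B[0][2] = 6 + 5 = 11, A[1][1] + B[1][2] = 1 + 8 = 9, A[1][2] + B[2][2] = 8 + 5 = 13) = 9 (attained at k = 1)
  C[2][0] = min over k of (A[2][0] + B[0][0] = 5 + -5 = 0, A[2][1] + B[1][0] = -4 + 2 = -2, A[2][2] + B[2][0] = -5 + 1 = -4) = -4 (attained at k = 2)
  C[2][1] = min over k of (A[2][0] + B[0][1] = 5 + 10 = 15, A[2][1] + B[1][1] = -4 + 10 = 6, A[2][2] + B[2][1] = -5 + 1 = -4) = -4 (attained at k = 2)
  C[2][2] = min over k of (A[2][0] + B[0][2] = 5 + 5 = 10, A[2][1] + B[1][2] = -4 + 8 = 4, A[2][2] + B[2][2] = -5 + 5 = 0) = 0 (attained at k = 2)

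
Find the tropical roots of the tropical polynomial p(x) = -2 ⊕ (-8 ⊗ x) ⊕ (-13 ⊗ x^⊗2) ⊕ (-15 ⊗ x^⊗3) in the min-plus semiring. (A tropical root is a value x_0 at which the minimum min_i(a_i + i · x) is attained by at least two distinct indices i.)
Roots: {2, 5, 6}

Each tropical root is a break point of the lower envelope of the lines y = a_i + i · x (there are 4 lines, with slopes 0, 1, ..., 3). Only the lines that attain the minimum somewhere contribute to roots; other lines are dominated. Here the surviving (envelope) indices are i = 3, i = 2, i = 1, i = 0.
Intersections between consecutive envelope lines give the roots: for adjacent envelope indices i < j the intersection is x = (a_i − a_j) / (j − i). Reading off the sorted break points: {2, 5, 6}.
Verification: at each break x_0, at least two indices attain the minimum of min_i(a_i + i · x_0).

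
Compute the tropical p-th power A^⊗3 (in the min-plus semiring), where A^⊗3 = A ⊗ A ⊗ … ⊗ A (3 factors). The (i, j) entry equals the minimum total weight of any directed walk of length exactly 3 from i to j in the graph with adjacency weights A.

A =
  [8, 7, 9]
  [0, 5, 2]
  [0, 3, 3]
A^⊗3 =
  [9, 12, 12]
  [5, 8, 7]
  [5, 8, 8]

Each entry (A^⊗3)_ij equals the minimum over all length-3 walks i = v_0 → v_1 → … → v_3 = j of Σ_t A[v_t][v_{t+1}]. For example, for (i, j) = (0, 2) we minimise over 9 possible intermediate vertex sequences; the minimum is 12, attained along the walk 0 → 1 → 2 → 2.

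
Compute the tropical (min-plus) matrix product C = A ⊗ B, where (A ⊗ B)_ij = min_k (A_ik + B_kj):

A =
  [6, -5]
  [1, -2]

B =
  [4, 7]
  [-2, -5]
A ⊗ B =
  [-7, -10]
  [-4, -7]

Apply the min-plus product entry-by-entry:
  C[0][0] = min over k of (A[0][0] + B[0][0] = 6 + 4 = 10, A[0][1] + B[1][0] = -5 + -2 = -7) = -7 (attained at k = 1)
  C[0][1] = min over k of (A[0][0] + B[0][1] = 6 + 7 = 13, A[0][1] + B[1][1] = -5 + -5 = -10) = -10 (attained at k = 1)
  C[1][0] = min over k of (A[1][0] + B[0][0] = 1 + 4 = 5, A[1][1] + B[1][0] = -2 + -2 = -4) = -4 (attained at k = 1)
  C[1][1] = min over k of (A[1][0] + B[0][1] = 1 + 7 = 8, A[1][1] + B[1][1] = -2 + -5 = -7) = -7 (attained at k = 1)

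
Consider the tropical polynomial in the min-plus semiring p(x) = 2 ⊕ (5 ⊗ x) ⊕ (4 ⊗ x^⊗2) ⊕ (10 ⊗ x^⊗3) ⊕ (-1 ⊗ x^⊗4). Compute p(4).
p(4) = 2

A tropical monomial a ⊗ x^⊗i evaluates to a + i · x. Evaluating each term at x = 4:
  Term 0 contributes 2 + 0 · 4 = 2
  Term 1 contributes 5 + 1 · 4 = 9
  Term 2 contributes 4 + 2 · 4 = 12
  Term 3 contributes 10 + 3 · 4 = 22
  Term 4 contributes -1 + 4 · 4 = 15
p(4) = ⊕ of these = min[2, 9, 12, 22, 15] = 2.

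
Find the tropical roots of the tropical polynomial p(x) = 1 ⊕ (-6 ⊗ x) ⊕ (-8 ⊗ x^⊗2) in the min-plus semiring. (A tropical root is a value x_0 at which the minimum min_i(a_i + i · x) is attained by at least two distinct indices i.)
Roots: {2, 7}

Each tropical root is a break point of the lower envelope of the lines y = a_i + i · x (there are 3 lines, with slopes 0, 1, ..., 2). Only the lines that attain the minimum somewhere contribute to roots; other lines are dominated. Here the surviving (envelope) indices are i = 2, i = 1, i = 0.
Intersections between consecutive envelope lines give the roots: for adjacent envelope indices i < j the intersection is x = (a_i − a_j) / (j − i). Reading off the sorted break points: {2, 7}.
Verification: at each break x_0, at least two indices attain the minimum of min_i(a_i + i · x_0).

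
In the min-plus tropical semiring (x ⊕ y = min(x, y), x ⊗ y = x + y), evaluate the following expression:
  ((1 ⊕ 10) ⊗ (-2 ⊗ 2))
((1 ⊕ 10) ⊗ (-2 ⊗ 2)) = 1

Expand innermost to outermost. Recall ⊕ takes the minimum of its arguments and ⊗ takes their sum. Working out the expression ((1 ⊕ 10) ⊗ (-2 ⊗ 2)) gives 1.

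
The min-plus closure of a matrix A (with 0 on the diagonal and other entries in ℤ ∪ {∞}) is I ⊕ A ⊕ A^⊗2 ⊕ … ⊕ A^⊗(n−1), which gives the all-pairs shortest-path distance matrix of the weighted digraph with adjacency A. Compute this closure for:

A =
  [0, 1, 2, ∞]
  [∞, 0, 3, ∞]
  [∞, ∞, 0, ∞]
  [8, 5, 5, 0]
Closure =
  [0, 1, 2, ∞]
  [∞, 0, 3, ∞]
  [∞, ∞, 0, ∞]
  [8, 5, 5, 0]

This is the Floyd-Warshall all-pairs shortest-path computation. For each intermediate vertex k = 0, 1, …, 3, update dist[i][j] ← min(dist[i][j], dist[i][k] + dist[k][j]). The final matrix gives, for each (i, j), the minimum total weight of any directed path from i to j (possibly empty when i = j).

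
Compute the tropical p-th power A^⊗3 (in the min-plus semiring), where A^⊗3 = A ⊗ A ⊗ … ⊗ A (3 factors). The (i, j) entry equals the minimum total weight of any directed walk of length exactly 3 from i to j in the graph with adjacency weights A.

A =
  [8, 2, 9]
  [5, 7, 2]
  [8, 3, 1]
A^⊗3 =
  [12, 7, 5]
  [10, 6, 4]
  [9, 5, 3]

Each entry (A^⊗3)_ij equals the minimum over all length-3 walks i = v_0 → v_1 → … → v_3 = j of Σ_t A[v_t][v_{t+1}]. For example, for (i, j) = (0, 2) we minimise over 9 possible intermediate vertex sequences; the minimum is 5, attained along the walk 0 → 1 → 2 → 2.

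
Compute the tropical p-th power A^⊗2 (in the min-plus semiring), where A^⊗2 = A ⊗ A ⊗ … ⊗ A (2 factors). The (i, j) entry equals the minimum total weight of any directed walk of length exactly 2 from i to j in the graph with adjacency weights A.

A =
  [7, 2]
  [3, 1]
A^⊗2 =
  [5, 3]
  [4, 2]

Each entry (A^⊗2)_ij equals the minimum over all length-2 walks i = v_0 → v_1 → … → v_2 = j of Σ_t A[v_t][v_{t+1}]. For example, for (i, j) = (0, 1) we minimise over 2 possible intermediate vertex sequences; the minimum is 3, attained along the walk 0 → 1 → 1.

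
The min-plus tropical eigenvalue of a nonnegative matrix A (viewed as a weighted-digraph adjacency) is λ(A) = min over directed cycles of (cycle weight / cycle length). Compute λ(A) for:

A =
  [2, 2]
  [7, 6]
λ(A) = 2

Enumerate directed cycles and compute their means (weight / length). Sample:
  cycle 0 → 0: weight = 2, length = 1, mean = 2/1 ≈ 2.000
  cycle 1 → 1: weight = 6, length = 1, mean = 6/1 ≈ 6.000
  cycle 0 → 1 → 0: weight = 9, length = 2, mean = 9/2 ≈ 4.500
  cycle 1 → 0 → 1: weight = 9, length = 2, mean = 9/2 ≈ 4.500
Minimum mean = 2.000, attained e.g. along the cycle 0 → 0 with weight 2 and length 1. So λ(A) = 2/1 = 2.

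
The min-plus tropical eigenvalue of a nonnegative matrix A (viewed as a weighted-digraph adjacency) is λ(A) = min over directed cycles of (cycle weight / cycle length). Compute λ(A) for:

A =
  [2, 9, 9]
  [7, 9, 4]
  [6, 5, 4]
λ(A) = 2

Enumerate directed cycles and compute their means (weight / length). Sample:
  cycle 0 → 0: weight = 2, length = 1, mean = 2/1 ≈ 2.000
  cycle 1 → 1: weight = 9, length = 1, mean = 9/1 ≈ 9.000
  cycle 2 → 2: weight = 4, length = 1, mean = 4/1 ≈ 4.000
  cycle 0 → 1 → 0: weight = 16, length = 2, mean = 16/2 ≈ 8.000
  cycle 0 → 2 → 0: weight = 15, length = 2, mean = 15/2 ≈ 7.500
  cycle 1 → 0 → 1: weight = 16, length = 2, mean = 16/2 ≈ 8.000
Minimum mean = 2.000, attained e.g. along the cycle 0 → 0 with weight 2 and length 1. So λ(A) = 2/1 = 2.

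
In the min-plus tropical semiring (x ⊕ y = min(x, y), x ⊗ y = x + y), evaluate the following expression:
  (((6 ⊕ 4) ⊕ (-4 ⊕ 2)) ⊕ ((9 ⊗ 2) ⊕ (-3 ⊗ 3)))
(((6 ⊕ 4) ⊕ (-4 ⊕ 2)) ⊕ ((9 ⊗ 2) ⊕ (-3 ⊗ 3))) = -4

Expand innermost to outermost. Recall ⊕ takes the minimum of its arguments and ⊗ takes their sum. Working out the expression (((6 ⊕ 4) ⊕ (-4 ⊕ 2)) ⊕ ((9 ⊗ 2) ⊕ (-3 ⊗ 3))) gives -4.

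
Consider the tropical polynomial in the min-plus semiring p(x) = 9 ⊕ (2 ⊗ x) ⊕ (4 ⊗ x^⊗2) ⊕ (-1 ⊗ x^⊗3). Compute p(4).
p(4) = 6

A tropical monomial a ⊗ x^⊗i evaluates to a + i · x. Evaluating each term at x = 4:
  Term 0 contributes 9 + 0 · 4 = 9
  Term 1 contributes 2 + 1 · 4 = 6
  Term 2 contributes 4 + 2 · 4 = 12
  Term 3 contributes -1 + 3 · 4 = 11
p(4) = ⊕ of these = min[9, 6, 12, 11] = 6.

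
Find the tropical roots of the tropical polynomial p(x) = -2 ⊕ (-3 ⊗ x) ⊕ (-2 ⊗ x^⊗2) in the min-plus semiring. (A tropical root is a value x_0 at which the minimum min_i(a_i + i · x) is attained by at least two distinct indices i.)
Roots: {-1, 1}

Each tropical root is a break point of the lower envelope of the lines y = a_i + i · x (there are 3 lines, with slopes 0, 1, ..., 2). Only the lines that attain the minimum somewhere contribute to roots; other lines are dominated. Here the surviving (envelope) indices are i = 2, i = 1, i = 0.
Intersections between consecutive envelope lines give the roots: for adjacent envelope indices i < j the intersection is x = (a_i − a_j) / (j − i). Reading off the sorted break points: {-1, 1}.
Verification: at each break x_0, at least two indices attain the minimum of min_i(a_i + i · x_0).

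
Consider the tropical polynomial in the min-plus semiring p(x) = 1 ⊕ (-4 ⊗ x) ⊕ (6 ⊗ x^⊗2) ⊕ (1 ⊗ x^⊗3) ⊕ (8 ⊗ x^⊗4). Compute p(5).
p(5) = 1

A tropical monomial a ⊗ x^⊗i evaluates to a + i · x. Evaluating each term at x = 5:
  Term 0 contributes 1 + 0 · 5 = 1
  Term 1 contributes -4 + 1 · 5 = 1
  Term 2 contributes 6 + 2 · 5 = 16
  Term 3 contributes 1 + 3 · 5 = 16
  Term 4 contributes 8 + 4 · 5 = 28
p(5) = ⊕ of these = min[1, 1, 16, 16, 28] = 1.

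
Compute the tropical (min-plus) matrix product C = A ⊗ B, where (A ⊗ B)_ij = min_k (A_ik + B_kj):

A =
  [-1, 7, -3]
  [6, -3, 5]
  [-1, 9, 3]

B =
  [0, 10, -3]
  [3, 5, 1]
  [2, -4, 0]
A ⊗ B =
  [-1, -7, -4]
  [0, 1, -2]
  [-1, -1, -4]

Apply the min-plus product entry-by-entry:
  C[0][0] = min over k of (A[0][0] + B[0][0] = -1 + 0 = -1, A[0][1] + B[1][0] = 7 + 3 = 10, A[0][2] + B[2][0] = -3 + 2 = -1) = -1 (attained at k = 0)
  C[0][1] = min over k of (A[0][0] + B[0][1] = -1 + 10 = 9, A[0][1] + B[1][1] = 7 + 5 = 12, A[0][2] + B[2][1] = -3 + -4 = -7) = -7 (attained at k = 2)
  C[0][2] = min over k of (A[0][0] + B[0][2] = -1 + -3 = -4, A[0][1] + B[1][2] = 7 + 1 = 8, A[0][2] + B[2][2] = -3 + 0 = -3) = -4 (attained at k = 0)
  C[1][0] = min over k of (A[1][0] + B[0][0] = 6 + 0 = 6, A[1][1] + B[1][0] = -3 + 3 = 0, A[1][2] + B[2][0] = 5 + 2 = 7) = 0 (attained at k = 1)
  C[1][1] = min over k of (A[1][0] + B[0][1] = 6 + 10 = 16, A[1][1] + B[1][1] = -3 + 5 = 2, A[1][2] + B[2][1] = 5 + -4 = 1) = 1 (attained at k = 2)
  C[1][2] = min over k of (A[1][0] + B[0][2] = 6 + -3 = 3, A[1][1] + B[1][2] = -3 + 1 = -2, A[1][2] + B[2][2] = 5 + 0 = 5) = -2 (attained at k = 1)
  C[2][0] = min over k of (A[2][0] + B[0][0] = -1 + 0 = -1, A[2][1] + B[1][0] = 9 + 3 = 12, A[2][2] + B[2][0] = 3 + 2 = 5) = -1 (attained at k = 0)
  C[2][1] = min over k of (A[2][0] + B[0][1] = -1 + 10 = 9, A[2][1] + B[1][1] = 9 + 5 = 14, A[2][2] + B[2][1] = 3 + -4 = -1) = -1 (attained at k = 2)
  C[2][2] = min over k of (A[2][0] + B[0][2] = -1 + -3 = -4, A[2][1] + B[1][2] = 9 + 1 = 10, A[2][2] + B[2][2] = 3 + 0 = 3) = -4 (attained at k = 0)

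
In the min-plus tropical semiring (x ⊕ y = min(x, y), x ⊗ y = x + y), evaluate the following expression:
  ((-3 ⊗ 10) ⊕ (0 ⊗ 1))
((-3 ⊗ 10) ⊕ (0 ⊗ 1)) = 1

Expand innermost to outermost. Recall ⊕ takes the minimum of its arguments and ⊗ takes their sum. Working out the expression ((-3 ⊗ 10) ⊕ (0 ⊗ 1)) gives 1.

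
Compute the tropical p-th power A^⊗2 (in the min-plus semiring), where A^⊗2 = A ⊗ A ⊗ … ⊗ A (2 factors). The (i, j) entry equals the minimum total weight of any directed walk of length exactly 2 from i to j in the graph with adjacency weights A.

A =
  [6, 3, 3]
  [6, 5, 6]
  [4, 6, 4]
A^⊗2 =
  [7, 8, 7]
  [10, 9, 9]
  [8, 7, 7]

Each entry (A^⊗2)_ij equals the minimum over all length-2 walks i = v_0 → v_1 → … → v_2 = j of Σ_t A[v_t][v_{t+1}]. For example, for (i, j) = (0, 2) we minimise over 3 possible intermediate vertex sequences; the minimum is 7, attained along the walk 0 → 2 → 2.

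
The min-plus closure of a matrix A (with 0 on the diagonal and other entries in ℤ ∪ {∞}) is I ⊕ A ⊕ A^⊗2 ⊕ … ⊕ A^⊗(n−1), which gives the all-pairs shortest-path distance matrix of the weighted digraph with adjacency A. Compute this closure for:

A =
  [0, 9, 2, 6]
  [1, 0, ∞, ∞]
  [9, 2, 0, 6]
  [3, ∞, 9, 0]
Closure =
  [0, 4, 2, 6]
  [1, 0, 3, 7]
  [3, 2, 0, 6]
  [3, 7, 5, 0]

This is the Floyd-Warshall all-pairs shortest-path computation. For each intermediate vertex k = 0, 1, …, 3, update dist[i][j] ← min(dist[i][j], dist[i][k] + dist[k][j]). The final matrix gives, for each (i, j), the minimum total weight of any directed path from i to j (possibly empty when i = j).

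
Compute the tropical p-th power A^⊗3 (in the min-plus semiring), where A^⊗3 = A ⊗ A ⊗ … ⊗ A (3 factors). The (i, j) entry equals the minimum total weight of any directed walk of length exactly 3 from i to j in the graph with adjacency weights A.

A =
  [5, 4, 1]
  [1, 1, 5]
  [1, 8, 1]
A^⊗3 =
  [3, 6, 3]
  [3, 3, 3]
  [3, 6, 3]

Each entry (A^⊗3)_ij equals the minimum over all length-3 walks i = v_0 → v_1 → … → v_3 = j of Σ_t A[v_t][v_{t+1}]. For example, for (i, j) = (0, 2) we minimise over 9 possible intermediate vertex sequences; the minimum is 3, attained along the walk 0 → 2 → 0 → 2.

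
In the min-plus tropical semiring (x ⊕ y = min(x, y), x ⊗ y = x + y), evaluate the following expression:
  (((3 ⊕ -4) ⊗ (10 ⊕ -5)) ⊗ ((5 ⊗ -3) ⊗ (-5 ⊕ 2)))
(((3 ⊕ -4) ⊗ (10 ⊕ -5)) ⊗ ((5 ⊗ -3) ⊗ (-5 ⊕ 2))) = -12

Expand innermost to outermost. Recall ⊕ takes the minimum of its arguments and ⊗ takes their sum. Working out the expression (((3 ⊕ -4) ⊗ (10 ⊕ -5)) ⊗ ((5 ⊗ -3) ⊗ (-5 ⊕ 2))) gives -12.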